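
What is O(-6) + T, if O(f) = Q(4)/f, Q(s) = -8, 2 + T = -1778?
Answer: -5336/3 ≈ -1778.7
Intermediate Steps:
T = -1780 (T = -2 - 1778 = -1780)
O(f) = -8/f
O(-6) + T = -8/(-6) - 1780 = -8*(-⅙) - 1780 = 4/3 - 1780 = -5336/3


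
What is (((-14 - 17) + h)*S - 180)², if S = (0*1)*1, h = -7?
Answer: 32400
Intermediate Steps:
S = 0 (S = 0*1 = 0)
(((-14 - 17) + h)*S - 180)² = (((-14 - 17) - 7)*0 - 180)² = ((-31 - 7)*0 - 180)² = (-38*0 - 180)² = (0 - 180)² = (-180)² = 32400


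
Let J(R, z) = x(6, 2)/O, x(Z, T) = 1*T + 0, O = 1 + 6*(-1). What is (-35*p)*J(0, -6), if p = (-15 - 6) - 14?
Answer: -490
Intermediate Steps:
O = -5 (O = 1 - 6 = -5)
p = -35 (p = -21 - 14 = -35)
x(Z, T) = T (x(Z, T) = T + 0 = T)
J(R, z) = -⅖ (J(R, z) = 2/(-5) = 2*(-⅕) = -⅖)
(-35*p)*J(0, -6) = -35*(-35)*(-⅖) = 1225*(-⅖) = -490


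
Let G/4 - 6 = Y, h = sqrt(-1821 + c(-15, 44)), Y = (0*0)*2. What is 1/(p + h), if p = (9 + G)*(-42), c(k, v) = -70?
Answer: -1386/1922887 - I*sqrt(1891)/1922887 ≈ -0.00072079 - 2.2615e-5*I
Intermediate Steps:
Y = 0 (Y = 0*2 = 0)
h = I*sqrt(1891) (h = sqrt(-1821 - 70) = sqrt(-1891) = I*sqrt(1891) ≈ 43.486*I)
G = 24 (G = 24 + 4*0 = 24 + 0 = 24)
p = -1386 (p = (9 + 24)*(-42) = 33*(-42) = -1386)
1/(p + h) = 1/(-1386 + I*sqrt(1891))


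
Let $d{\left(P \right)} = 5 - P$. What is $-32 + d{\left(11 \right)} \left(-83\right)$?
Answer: $466$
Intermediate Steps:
$-32 + d{\left(11 \right)} \left(-83\right) = -32 + \left(5 - 11\right) \left(-83\right) = -32 - -498 = -32 + 498 = 466$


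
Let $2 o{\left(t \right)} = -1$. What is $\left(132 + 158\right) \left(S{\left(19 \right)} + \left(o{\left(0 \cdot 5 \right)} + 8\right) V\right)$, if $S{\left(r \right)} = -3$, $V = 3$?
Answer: $5655$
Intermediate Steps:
$o{\left(t \right)} = - \frac{1}{2}$ ($o{\left(t \right)} = \frac{1}{2} \left(-1\right) = - \frac{1}{2}$)
$\left(132 + 158\right) \left(S{\left(19 \right)} + \left(o{\left(0 \cdot 5 \right)} + 8\right) V\right) = \left(132 + 158\right) \left(-3 + \left(- \frac{1}{2} + 8\right) 3\right) = 290 \left(-3 + \frac{15}{2} \cdot 3\right) = 290 \left(-3 + \frac{45}{2}\right) = 290 \cdot \frac{39}{2} = 5655$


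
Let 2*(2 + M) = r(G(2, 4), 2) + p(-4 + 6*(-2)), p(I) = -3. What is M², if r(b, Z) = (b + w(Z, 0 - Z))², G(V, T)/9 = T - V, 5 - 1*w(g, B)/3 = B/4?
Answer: 22401289/64 ≈ 3.5002e+5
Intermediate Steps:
w(g, B) = 15 - 3*B/4
G(V, T) = -9*V + 9*T (G(V, T) = 9*(T - V) = -9*V + 9*T)
r(b, Z) = (15 + b + 3*Z/4)² (r(b, Z) = (b + (15 - 3*(0 - Z)/4))² = (b + (15 - (-3)*Z/4))² = (b + (15 + 3*Z/4))² = (15 + b + 3*Z/4)²)
M = 4733/8 (M = -2 + ((60 + 3*2 + 4*(-9*2 + 9*4))²/16 - 3)/2 = -2 + ((60 + 6 + 4*(-18 + 36))²/16 - 3)/2 = -2 + ((60 + 6 + 4*18)²/16 - 3)/2 = -2 + ((60 + 6 + 72)²/16 - 3)/2 = -2 + ((1/16)*138² - 3)/2 = -2 + ((1/16)*19044 - 3)/2 = -2 + (4761/4 - 3)/2 = -2 + (½)*(4749/4) = -2 + 4749/8 = 4733/8 ≈ 591.63)
M² = (4733/8)² = 22401289/64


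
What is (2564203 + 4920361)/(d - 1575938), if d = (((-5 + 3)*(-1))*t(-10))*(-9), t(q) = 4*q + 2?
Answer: -3742282/787627 ≈ -4.7513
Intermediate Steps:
t(q) = 2 + 4*q
d = 684 (d = (((-5 + 3)*(-1))*(2 + 4*(-10)))*(-9) = ((-2*(-1))*(2 - 40))*(-9) = (2*(-38))*(-9) = -76*(-9) = 684)
(2564203 + 4920361)/(d - 1575938) = (2564203 + 4920361)/(684 - 1575938) = 7484564/(-1575254) = 7484564*(-1/1575254) = -3742282/787627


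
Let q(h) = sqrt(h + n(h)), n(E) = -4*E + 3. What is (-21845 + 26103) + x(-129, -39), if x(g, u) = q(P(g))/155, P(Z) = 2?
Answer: 4258 + I*sqrt(3)/155 ≈ 4258.0 + 0.011175*I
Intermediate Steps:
n(E) = 3 - 4*E
q(h) = sqrt(3 - 3*h) (q(h) = sqrt(h + (3 - 4*h)) = sqrt(3 - 3*h))
x(g, u) = I*sqrt(3)/155 (x(g, u) = sqrt(3 - 3*2)/155 = sqrt(3 - 6)*(1/155) = sqrt(-3)*(1/155) = (I*sqrt(3))*(1/155) = I*sqrt(3)/155)
(-21845 + 26103) + x(-129, -39) = (-21845 + 26103) + I*sqrt(3)/155 = 4258 + I*sqrt(3)/155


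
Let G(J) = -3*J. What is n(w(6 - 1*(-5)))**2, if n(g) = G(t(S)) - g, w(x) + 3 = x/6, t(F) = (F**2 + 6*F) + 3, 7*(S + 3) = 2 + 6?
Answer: 20097289/86436 ≈ 232.51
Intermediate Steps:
S = -13/7 (S = -3 + (2 + 6)/7 = -3 + (1/7)*8 = -3 + 8/7 = -13/7 ≈ -1.8571)
t(F) = 3 + F**2 + 6*F
w(x) = -3 + x/6
n(g) = 690/49 - g (n(g) = -3*(3 + (-13/7)**2 + 6*(-13/7)) - g = -3*(3 + 169/49 - 78/7) - g = -3*(-230/49) - g = 690/49 - g)
n(w(6 - 1*(-5)))**2 = (690/49 - (-3 + (6 - 1*(-5))/6))**2 = (690/49 - (-3 + (6 + 5)/6))**2 = (690/49 - (-3 + (1/6)*11))**2 = (690/49 - (-3 + 11/6))**2 = (690/49 - 1*(-7/6))**2 = (690/49 + 7/6)**2 = (4483/294)**2 = 20097289/86436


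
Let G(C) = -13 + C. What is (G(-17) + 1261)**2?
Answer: 1515361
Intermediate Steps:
(G(-17) + 1261)**2 = ((-13 - 17) + 1261)**2 = (-30 + 1261)**2 = 1231**2 = 1515361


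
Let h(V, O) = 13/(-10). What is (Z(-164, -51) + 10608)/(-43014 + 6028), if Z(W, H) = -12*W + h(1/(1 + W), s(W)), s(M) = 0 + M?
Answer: -125747/369860 ≈ -0.33999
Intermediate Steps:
s(M) = M
h(V, O) = -13/10 (h(V, O) = 13*(-⅒) = -13/10)
Z(W, H) = -13/10 - 12*W (Z(W, H) = -12*W - 13/10 = -13/10 - 12*W)
(Z(-164, -51) + 10608)/(-43014 + 6028) = ((-13/10 - 12*(-164)) + 10608)/(-43014 + 6028) = ((-13/10 + 1968) + 10608)/(-36986) = (19667/10 + 10608)*(-1/36986) = (125747/10)*(-1/36986) = -125747/369860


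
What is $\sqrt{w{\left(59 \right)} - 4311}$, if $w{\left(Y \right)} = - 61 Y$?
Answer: $i \sqrt{7910} \approx 88.938 i$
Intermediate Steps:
$\sqrt{w{\left(59 \right)} - 4311} = \sqrt{\left(-61\right) 59 - 4311} = \sqrt{-3599 - 4311} = \sqrt{-7910} = i \sqrt{7910}$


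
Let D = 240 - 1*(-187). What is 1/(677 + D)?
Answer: 1/1104 ≈ 0.00090580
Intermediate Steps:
D = 427 (D = 240 + 187 = 427)
1/(677 + D) = 1/(677 + 427) = 1/1104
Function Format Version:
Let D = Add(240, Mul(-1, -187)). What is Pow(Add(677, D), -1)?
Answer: Rational(1, 1104) ≈ 0.00090580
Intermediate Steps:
D = 427 (D = Add(240, 187) = 427)
Pow(Add(677, D), -1) = Pow(Add(677, 427), -1) = Pow(1104, -1) = Rational(1, 1104)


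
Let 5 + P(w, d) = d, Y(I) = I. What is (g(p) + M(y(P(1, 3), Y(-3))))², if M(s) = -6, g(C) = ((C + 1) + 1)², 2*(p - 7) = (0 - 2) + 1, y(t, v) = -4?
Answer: 70225/16 ≈ 4389.1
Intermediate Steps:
P(w, d) = -5 + d
p = 13/2 (p = 7 + ((0 - 2) + 1)/2 = 7 + (-2 + 1)/2 = 7 + (½)*(-1) = 7 - ½ = 13/2 ≈ 6.5000)
g(C) = (2 + C)² (g(C) = ((1 + C) + 1)² = (2 + C)²)
(g(p) + M(y(P(1, 3), Y(-3))))² = ((2 + 13/2)² - 6)² = ((17/2)² - 6)² = (289/4 - 6)² = (265/4)² = 70225/16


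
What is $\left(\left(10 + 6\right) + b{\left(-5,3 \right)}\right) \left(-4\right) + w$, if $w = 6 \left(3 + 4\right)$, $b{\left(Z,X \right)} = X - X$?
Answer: $-22$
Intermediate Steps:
$b{\left(Z,X \right)} = 0$
$w = 42$ ($w = 6 \cdot 7 = 42$)
$\left(\left(10 + 6\right) + b{\left(-5,3 \right)}\right) \left(-4\right) + w = \left(\left(10 + 6\right) + 0\right) \left(-4\right) + 42 = \left(16 + 0\right) \left(-4\right) + 42 = 16 \left(-4\right) + 42 = -64 + 42 = -22$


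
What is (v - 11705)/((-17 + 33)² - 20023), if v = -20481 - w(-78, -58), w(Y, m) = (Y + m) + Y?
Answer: 31972/19767 ≈ 1.6174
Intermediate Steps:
w(Y, m) = m + 2*Y
v = -20267 (v = -20481 - (-58 + 2*(-78)) = -20481 - (-58 - 156) = -20481 - 1*(-214) = -20481 + 214 = -20267)
(v - 11705)/((-17 + 33)² - 20023) = (-20267 - 11705)/((-17 + 33)² - 20023) = -31972/(16² - 20023) = -31972/(256 - 20023) = -31972/(-19767) = -31972*(-1/19767) = 31972/19767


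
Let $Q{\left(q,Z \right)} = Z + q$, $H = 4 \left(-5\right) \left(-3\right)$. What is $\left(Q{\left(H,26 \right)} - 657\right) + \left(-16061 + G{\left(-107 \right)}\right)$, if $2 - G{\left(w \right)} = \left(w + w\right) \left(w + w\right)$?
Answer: $-62426$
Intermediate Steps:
$H = 60$ ($H = \left(-20\right) \left(-3\right) = 60$)
$G{\left(w \right)} = 2 - 4 w^{2}$ ($G{\left(w \right)} = 2 - \left(w + w\right) \left(w + w\right) = 2 - 2 w 2 w = 2 - 4 w^{2}$)
$\left(Q{\left(H,26 \right)} - 657\right) + \left(-16061 + G{\left(-107 \right)}\right) = \left(\left(26 + 60\right) - 657\right) + \left(-16061 + \left(2 - 4 \left(-107\right)^{2}\right)\right) = \left(86 - 657\right) + \left(-16061 + \left(2 - 45796\right)\right) = -571 + \left(-16061 + \left(2 - 45796\right)\right) = -571 - 61855 = -62426$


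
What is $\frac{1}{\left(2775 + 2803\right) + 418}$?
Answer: $\frac{1}{5996} \approx 0.00016678$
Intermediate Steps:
$\frac{1}{\left(2775 + 2803\right) + 418} = \frac{1}{5578 + 418} = \frac{1}{5996}$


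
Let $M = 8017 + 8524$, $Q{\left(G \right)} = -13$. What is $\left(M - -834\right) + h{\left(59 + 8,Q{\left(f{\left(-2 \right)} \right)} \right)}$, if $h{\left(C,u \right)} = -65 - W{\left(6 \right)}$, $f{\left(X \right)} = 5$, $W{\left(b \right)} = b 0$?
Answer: $17310$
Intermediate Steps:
$W{\left(b \right)} = 0$
$h{\left(C,u \right)} = -65$ ($h{\left(C,u \right)} = -65 - 0 = -65 + 0 = -65$)
$M = 16541$
$\left(M - -834\right) + h{\left(59 + 8,Q{\left(f{\left(-2 \right)} \right)} \right)} = \left(16541 - -834\right) - 65 = \left(16541 + 834\right) - 65 = 17375 - 65 = 17310$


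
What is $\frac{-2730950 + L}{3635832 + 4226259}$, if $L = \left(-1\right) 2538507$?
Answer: $- \frac{5269457}{7862091} \approx -0.67024$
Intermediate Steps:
$L = -2538507$
$\frac{-2730950 + L}{3635832 + 4226259} = \frac{-2730950 - 2538507}{3635832 + 4226259} = - \frac{5269457}{7862091}$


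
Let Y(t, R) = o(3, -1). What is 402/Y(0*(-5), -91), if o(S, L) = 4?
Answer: 201/2 ≈ 100.50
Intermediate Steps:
Y(t, R) = 4
402/Y(0*(-5), -91) = 402/4 = 402*(1/4) = 201/2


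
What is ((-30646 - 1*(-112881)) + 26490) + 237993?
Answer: 346718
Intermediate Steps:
((-30646 - 1*(-112881)) + 26490) + 237993 = ((-30646 + 112881) + 26490) + 237993 = (82235 + 26490) + 237993 = 108725 + 237993 = 346718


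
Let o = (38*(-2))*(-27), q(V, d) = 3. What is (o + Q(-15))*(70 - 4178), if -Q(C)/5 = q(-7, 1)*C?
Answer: -9353916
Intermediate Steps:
o = 2052 (o = -76*(-27) = 2052)
Q(C) = -15*C
(o + Q(-15))*(70 - 4178) = (2052 - 15*(-15))*(70 - 4178) = (2052 + 225)*(-4108) = 2277*(-4108) = -9353916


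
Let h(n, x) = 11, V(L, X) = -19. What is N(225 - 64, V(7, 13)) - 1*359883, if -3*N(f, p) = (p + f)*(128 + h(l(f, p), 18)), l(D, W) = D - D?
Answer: -1099387/3 ≈ -3.6646e+5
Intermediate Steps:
l(D, W) = 0
N(f, p) = -139*f/3 - 139*p/3 (N(f, p) = -(p + f)*(128 + 11)/3 = -(f + p)*139/3 = -(139*f + 139*p)/3 = -139*f/3 - 139*p/3)
N(225 - 64, V(7, 13)) - 1*359883 = (-139*(225 - 64)/3 - 139/3*(-19)) - 1*359883 = (-139/3*161 + 2641/3) - 359883 = (-22379/3 + 2641/3) - 359883 = -19738/3 - 359883 = -1099387/3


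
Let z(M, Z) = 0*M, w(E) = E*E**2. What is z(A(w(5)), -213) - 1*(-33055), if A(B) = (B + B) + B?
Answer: 33055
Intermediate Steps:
w(E) = E**3
A(B) = 3*B (A(B) = 2*B + B = 3*B)
z(M, Z) = 0
z(A(w(5)), -213) - 1*(-33055) = 0 - 1*(-33055) = 0 + 33055 = 33055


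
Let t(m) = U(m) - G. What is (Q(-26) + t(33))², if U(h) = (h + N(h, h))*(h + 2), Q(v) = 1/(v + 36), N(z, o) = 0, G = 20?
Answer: 128845201/100 ≈ 1.2885e+6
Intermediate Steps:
Q(v) = 1/(36 + v)
U(h) = h*(2 + h) (U(h) = (h + 0)*(h + 2) = h*(2 + h))
t(m) = -20 + m*(2 + m) (t(m) = m*(2 + m) - 1*20 = m*(2 + m) - 20 = -20 + m*(2 + m))
(Q(-26) + t(33))² = (1/(36 - 26) + (-20 + 33² + 2*33))² = (1/10 + (-20 + 1089 + 66))² = (⅒ + 1135)² = (11351/10)² = 128845201/100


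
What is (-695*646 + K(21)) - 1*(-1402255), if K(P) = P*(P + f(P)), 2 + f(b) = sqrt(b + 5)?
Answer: 953684 + 21*sqrt(26) ≈ 9.5379e+5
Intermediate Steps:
f(b) = -2 + sqrt(5 + b) (f(b) = -2 + sqrt(b + 5) = -2 + sqrt(5 + b))
K(P) = P*(-2 + P + sqrt(5 + P)) (K(P) = P*(P + (-2 + sqrt(5 + P))) = P*(-2 + P + sqrt(5 + P)))
(-695*646 + K(21)) - 1*(-1402255) = (-695*646 + 21*(-2 + 21 + sqrt(5 + 21))) - 1*(-1402255) = (-448970 + 21*(-2 + 21 + sqrt(26))) + 1402255 = (-448970 + 21*(19 + sqrt(26))) + 1402255 = (-448970 + (399 + 21*sqrt(26))) + 1402255 = (-448571 + 21*sqrt(26)) + 1402255 = 953684 + 21*sqrt(26)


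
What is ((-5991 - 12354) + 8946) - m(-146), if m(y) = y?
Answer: -9253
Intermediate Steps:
((-5991 - 12354) + 8946) - m(-146) = ((-5991 - 12354) + 8946) - 1*(-146) = (-18345 + 8946) + 146 = -9399 + 146 = -9253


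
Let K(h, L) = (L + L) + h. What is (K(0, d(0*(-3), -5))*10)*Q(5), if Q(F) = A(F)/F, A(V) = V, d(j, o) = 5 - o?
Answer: 200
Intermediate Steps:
K(h, L) = h + 2*L (K(h, L) = 2*L + h = h + 2*L)
Q(F) = 1 (Q(F) = F/F = 1)
(K(0, d(0*(-3), -5))*10)*Q(5) = ((0 + 2*(5 - 1*(-5)))*10)*1 = ((0 + 2*(5 + 5))*10)*1 = ((0 + 2*10)*10)*1 = ((0 + 20)*10)*1 = (20*10)*1 = 200*1 = 200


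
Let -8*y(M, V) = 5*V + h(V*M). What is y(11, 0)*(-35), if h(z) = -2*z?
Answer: 0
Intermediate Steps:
y(M, V) = -5*V/8 + M*V/4 (y(M, V) = -(5*V - 2*V*M)/8 = -(5*V - 2*M*V)/8 = -5*V/8 + M*V/4)
y(11, 0)*(-35) = ((1/8)*0*(-5 + 2*11))*(-35) = ((1/8)*0*(-5 + 22))*(-35) = ((1/8)*0*17)*(-35) = 0*(-35) = 0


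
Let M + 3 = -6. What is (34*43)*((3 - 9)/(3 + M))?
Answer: 1462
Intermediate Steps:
M = -9 (M = -3 - 6 = -9)
(34*43)*((3 - 9)/(3 + M)) = (34*43)*((3 - 9)/(3 - 9)) = 1462*(-6/(-6)) = 1462*(-6*(-⅙)) = 1462*1 = 1462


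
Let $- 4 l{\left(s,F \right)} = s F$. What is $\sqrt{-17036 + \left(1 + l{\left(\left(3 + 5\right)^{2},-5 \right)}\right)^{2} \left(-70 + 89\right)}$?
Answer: $\sqrt{107623} \approx 328.06$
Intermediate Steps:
$l{\left(s,F \right)} = - \frac{F s}{4}$ ($l{\left(s,F \right)} = - \frac{s F}{4} = - \frac{F s}{4}$)
$\sqrt{-17036 + \left(1 + l{\left(\left(3 + 5\right)^{2},-5 \right)}\right)^{2} \left(-70 + 89\right)} = \sqrt{-17036 + \left(1 - - \frac{5 \left(3 + 5\right)^{2}}{4}\right)^{2} \left(-70 + 89\right)} = \sqrt{-17036 + \left(1 - - \frac{5 \cdot 8^{2}}{4}\right)^{2} \cdot 19} = \sqrt{-17036 + \left(1 - \left(- \frac{5}{4}\right) 64\right)^{2} \cdot 19} = \sqrt{-17036 + \left(1 + 80\right)^{2} \cdot 19} = \sqrt{-17036 + 81^{2} \cdot 19} = \sqrt{-17036 + 6561 \cdot 19} = \sqrt{-17036 + 124659} = \sqrt{107623}$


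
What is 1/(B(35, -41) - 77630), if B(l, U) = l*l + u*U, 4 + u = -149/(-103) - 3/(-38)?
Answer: -3914/298652085 ≈ -1.3106e-5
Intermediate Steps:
u = -9685/3914 (u = -4 + (-149/(-103) - 3/(-38)) = -4 + (-149*(-1/103) - 3*(-1/38)) = -4 + (149/103 + 3/38) = -4 + 5971/3914 = -9685/3914 ≈ -2.4744)
B(l, U) = l² - 9685*U/3914 (B(l, U) = l*l - 9685*U/3914 = l² - 9685*U/3914)
1/(B(35, -41) - 77630) = 1/((35² - 9685/3914*(-41)) - 77630) = 1/((1225 + 397085/3914) - 77630) = 1/(5191735/3914 - 77630) = 1/(-298652085/3914) = -3914/298652085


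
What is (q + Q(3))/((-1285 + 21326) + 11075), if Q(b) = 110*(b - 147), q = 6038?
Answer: -4901/15558 ≈ -0.31501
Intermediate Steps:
Q(b) = -16170 + 110*b (Q(b) = 110*(-147 + b) = -16170 + 110*b)
(q + Q(3))/((-1285 + 21326) + 11075) = (6038 + (-16170 + 110*3))/((-1285 + 21326) + 11075) = (6038 + (-16170 + 330))/(20041 + 11075) = (6038 - 15840)/31116 = -9802*1/31116 = -4901/15558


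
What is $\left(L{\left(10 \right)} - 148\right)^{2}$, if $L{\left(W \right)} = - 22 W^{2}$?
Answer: $5513104$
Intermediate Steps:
$\left(L{\left(10 \right)} - 148\right)^{2} = \left(- 22 \cdot 10^{2} - 148\right)^{2} = \left(\left(-22\right) 100 - 148\right)^{2} = \left(-2200 - 148\right)^{2} = \left(-2348\right)^{2} = 5513104$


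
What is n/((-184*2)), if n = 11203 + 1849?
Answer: -3263/92 ≈ -35.467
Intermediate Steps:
n = 13052
n/((-184*2)) = 13052/((-184*2)) = 13052/(-368) = 13052*(-1/368) = -3263/92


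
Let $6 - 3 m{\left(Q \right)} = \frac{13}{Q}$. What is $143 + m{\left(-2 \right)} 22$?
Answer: $\frac{704}{3} \approx 234.67$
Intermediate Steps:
$m{\left(Q \right)} = 2 - \frac{13}{3 Q}$ ($m{\left(Q \right)} = 2 - \frac{13 \frac{1}{Q}}{3} = 2 - \frac{13}{3 Q}$)
$143 + m{\left(-2 \right)} 22 = 143 + \left(2 - \frac{13}{3 \left(-2\right)}\right) 22 = 143 + \left(2 - - \frac{13}{6}\right) 22 = 143 + \left(2 + \frac{13}{6}\right) 22 = 143 + \frac{25}{6} \cdot 22 = 143 + \frac{275}{3} = \frac{704}{3}$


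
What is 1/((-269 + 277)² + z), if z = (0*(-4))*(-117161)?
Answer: 1/64 ≈ 0.015625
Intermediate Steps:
z = 0 (z = 0*(-117161) = 0)
1/((-269 + 277)² + z) = 1/((-269 + 277)² + 0) = 1/(8² + 0) = 1/(64 + 0) = 1/64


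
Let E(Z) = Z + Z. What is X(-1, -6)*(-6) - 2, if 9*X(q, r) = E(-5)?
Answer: 14/3 ≈ 4.6667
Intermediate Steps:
E(Z) = 2*Z
X(q, r) = -10/9 (X(q, r) = (2*(-5))/9 = (⅑)*(-10) = -10/9)
X(-1, -6)*(-6) - 2 = -10/9*(-6) - 2 = 20/3 - 2 = 14/3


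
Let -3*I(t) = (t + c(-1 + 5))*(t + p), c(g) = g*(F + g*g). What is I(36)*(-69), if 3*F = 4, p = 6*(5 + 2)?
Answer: 188968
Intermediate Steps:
p = 42 (p = 6*7 = 42)
F = 4/3 (F = (1/3)*4 = 4/3 ≈ 1.3333)
c(g) = g*(4/3 + g**2) (c(g) = g*(4/3 + g*g) = g*(4/3 + g**2))
I(t) = -(42 + t)*(208/3 + t)/3 (I(t) = -(t + (-1 + 5)*(4/3 + (-1 + 5)**2))*(t + 42)/3 = -(t + 4*(4/3 + 4**2))*(42 + t)/3 = -(t + 4*(4/3 + 16))*(42 + t)/3 = -(t + 4*(52/3))*(42 + t)/3 = -(t + 208/3)*(42 + t)/3 = -(208/3 + t)*(42 + t)/3 = -(42 + t)*(208/3 + t)/3)
I(36)*(-69) = (-2912/3 - 334/9*36 - 1/3*36**2)*(-69) = (-2912/3 - 1336 - 1/3*1296)*(-69) = (-2912/3 - 1336 - 432)*(-69) = -8216/3*(-69) = 188968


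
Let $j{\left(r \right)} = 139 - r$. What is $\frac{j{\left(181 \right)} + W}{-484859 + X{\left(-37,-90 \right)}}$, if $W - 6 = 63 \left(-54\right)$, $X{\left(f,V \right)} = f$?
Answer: $\frac{573}{80816} \approx 0.0070902$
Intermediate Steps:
$W = -3396$ ($W = 6 + 63 \left(-54\right) = 6 - 3402 = -3396$)
$\frac{j{\left(181 \right)} + W}{-484859 + X{\left(-37,-90 \right)}} = \frac{\left(139 - 181\right) - 3396}{-484859 - 37} = \frac{\left(139 - 181\right) - 3396}{-484896} = \left(-42 - 3396\right) \left(- \frac{1}{484896}\right) = \left(-3438\right) \left(- \frac{1}{484896}\right) = \frac{573}{80816}$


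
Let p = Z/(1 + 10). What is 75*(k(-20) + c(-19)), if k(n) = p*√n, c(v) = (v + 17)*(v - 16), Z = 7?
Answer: 5250 + 1050*I*√5/11 ≈ 5250.0 + 213.44*I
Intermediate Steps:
c(v) = (-16 + v)*(17 + v) (c(v) = (17 + v)*(-16 + v) = (-16 + v)*(17 + v))
p = 7/11 (p = 7/(1 + 10) = 7/11 ≈ 0.63636)
k(n) = 7*√n/11
75*(k(-20) + c(-19)) = 75*(7*√(-20)/11 + (-272 - 19 + (-19)²)) = 75*(7*(2*I*√5)/11 + (-272 - 19 + 361)) = 75*(14*I*√5/11 + 70) = 75*(70 + 14*I*√5/11) = 5250 + 1050*I*√5/11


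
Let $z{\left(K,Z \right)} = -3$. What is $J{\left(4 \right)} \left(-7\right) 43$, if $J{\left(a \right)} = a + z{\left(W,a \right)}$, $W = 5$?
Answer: $-301$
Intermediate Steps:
$J{\left(a \right)} = -3 + a$ ($J{\left(a \right)} = a - 3 = -3 + a$)
$J{\left(4 \right)} \left(-7\right) 43 = \left(-3 + 4\right) \left(-7\right) 43 = 1 \left(-7\right) 43 = \left(-7\right) 43 = -301$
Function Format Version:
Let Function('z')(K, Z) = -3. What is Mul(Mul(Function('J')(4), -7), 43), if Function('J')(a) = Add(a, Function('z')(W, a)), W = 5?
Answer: -301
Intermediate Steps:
Function('J')(a) = Add(-3, a) (Function('J')(a) = Add(a, -3) = Add(-3, a))
Mul(Mul(Function('J')(4), -7), 43) = Mul(Mul(Add(-3, 4), -7), 43) = Mul(Mul(1, -7), 43) = Mul(-7, 43) = -301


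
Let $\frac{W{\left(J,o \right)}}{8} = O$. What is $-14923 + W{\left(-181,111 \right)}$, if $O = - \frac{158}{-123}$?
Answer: $- \frac{1834265}{123} \approx -14913.0$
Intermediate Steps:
$O = \frac{158}{123}$ ($O = \left(-158\right) \left(- \frac{1}{123}\right) = \frac{158}{123} \approx 1.2846$)
$W{\left(J,o \right)} = \frac{1264}{123}$ ($W{\left(J,o \right)} = 8 \cdot \frac{158}{123} = \frac{1264}{123}$)
$-14923 + W{\left(-181,111 \right)} = -14923 + \frac{1264}{123} = - \frac{1834265}{123}$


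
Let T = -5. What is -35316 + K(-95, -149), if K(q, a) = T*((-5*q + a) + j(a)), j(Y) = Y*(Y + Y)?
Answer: -258956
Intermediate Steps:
j(Y) = 2*Y² (j(Y) = Y*(2*Y) = 2*Y²)
K(q, a) = -10*a² - 5*a + 25*q (K(q, a) = -5*((-5*q + a) + 2*a²) = -5*((a - 5*q) + 2*a²) = -5*(a - 5*q + 2*a²) = -10*a² - 5*a + 25*q)
-35316 + K(-95, -149) = -35316 + (-10*(-149)² - 5*(-149) + 25*(-95)) = -35316 + (-10*22201 + 745 - 2375) = -35316 + (-222010 + 745 - 2375) = -35316 - 223640 = -258956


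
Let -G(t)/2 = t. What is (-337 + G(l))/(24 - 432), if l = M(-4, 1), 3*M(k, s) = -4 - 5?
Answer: 331/408 ≈ 0.81127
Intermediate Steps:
M(k, s) = -3 (M(k, s) = (-4 - 5)/3 = (1/3)*(-9) = -3)
l = -3
G(t) = -2*t
(-337 + G(l))/(24 - 432) = (-337 - 2*(-3))/(24 - 432) = (-337 + 6)/(-408) = -331*(-1/408) = 331/408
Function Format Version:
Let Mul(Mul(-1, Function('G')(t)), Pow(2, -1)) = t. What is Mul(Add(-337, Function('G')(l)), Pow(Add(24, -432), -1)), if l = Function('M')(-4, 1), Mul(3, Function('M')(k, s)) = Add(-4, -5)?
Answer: Rational(331, 408) ≈ 0.81127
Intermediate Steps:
Function('M')(k, s) = -3 (Function('M')(k, s) = Mul(Rational(1, 3), Add(-4, -5)) = Mul(Rational(1, 3), -9) = -3)
l = -3
Function('G')(t) = Mul(-2, t)
Mul(Add(-337, Function('G')(l)), Pow(Add(24, -432), -1)) = Mul(Add(-337, Mul(-2, -3)), Pow(Add(24, -432), -1)) = Mul(Add(-337, 6), Pow(-408, -1)) = Mul(-331, Rational(-1, 408)) = Rational(331, 408)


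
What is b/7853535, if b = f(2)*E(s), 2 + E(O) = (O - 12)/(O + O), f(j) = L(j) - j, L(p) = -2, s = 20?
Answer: 4/4363075 ≈ 9.1678e-7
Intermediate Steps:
f(j) = -2 - j
E(O) = -2 + (-12 + O)/(2*O) (E(O) = -2 + (O - 12)/(O + O) = -2 + (-12 + O)/((2*O)) = -2 + (-12 + O)*(1/(2*O)) = -2 + (-12 + O)/(2*O))
b = 36/5 (b = (-2 - 1*2)*(-3/2 - 6/20) = (-2 - 2)*(-3/2 - 6*1/20) = -4*(-3/2 - 3/10) = -4*(-9/5) = 36/5 ≈ 7.2000)
b/7853535 = (36/5)/7853535 = (36/5)*(1/7853535) = 4/4363075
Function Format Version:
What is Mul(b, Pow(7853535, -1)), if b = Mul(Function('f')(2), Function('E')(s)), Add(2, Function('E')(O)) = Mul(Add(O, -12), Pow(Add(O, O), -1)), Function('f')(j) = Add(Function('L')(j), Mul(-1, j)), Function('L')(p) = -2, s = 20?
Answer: Rational(4, 4363075) ≈ 9.1678e-7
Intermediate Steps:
Function('f')(j) = Add(-2, Mul(-1, j))
Function('E')(O) = Add(-2, Mul(Rational(1, 2), Pow(O, -1), Add(-12, O))) (Function('E')(O) = Add(-2, Mul(Add(O, -12), Pow(Add(O, O), -1))) = Add(-2, Mul(Add(-12, O), Pow(Mul(2, O), -1))) = Add(-2, Mul(Add(-12, O), Mul(Rational(1, 2), Pow(O, -1)))) = Add(-2, Mul(Rational(1, 2), Pow(O, -1), Add(-12, O))))
b = Rational(36, 5) (b = Mul(Add(-2, Mul(-1, 2)), Add(Rational(-3, 2), Mul(-6, Pow(20, -1)))) = Mul(Add(-2, -2), Add(Rational(-3, 2), Mul(-6, Rational(1, 20)))) = Mul(-4, Add(Rational(-3, 2), Rational(-3, 10))) = Mul(-4, Rational(-9, 5)) = Rational(36, 5) ≈ 7.2000)
Mul(b, Pow(7853535, -1)) = Mul(Rational(36, 5), Pow(7853535, -1)) = Mul(Rational(36, 5), Rational(1, 7853535)) = Rational(4, 4363075)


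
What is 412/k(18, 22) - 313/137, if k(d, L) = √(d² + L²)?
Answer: -313/137 + 103*√202/101 ≈ 12.209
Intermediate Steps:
k(d, L) = √(L² + d²)
412/k(18, 22) - 313/137 = 412/(√(22² + 18²)) - 313/137 = 412/(√(484 + 324)) - 313*1/137 = 412/(√808) - 313/137 = 412/((2*√202)) - 313/137 = 412*(√202/404) - 313/137 = 103*√202/101 - 313/137 = -313/137 + 103*√202/101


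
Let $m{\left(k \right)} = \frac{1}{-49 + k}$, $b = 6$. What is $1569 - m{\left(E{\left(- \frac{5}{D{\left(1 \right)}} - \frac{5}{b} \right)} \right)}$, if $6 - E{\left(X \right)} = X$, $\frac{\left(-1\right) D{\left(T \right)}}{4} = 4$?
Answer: $\frac{3199239}{2039} \approx 1569.0$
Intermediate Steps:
$D{\left(T \right)} = -16$ ($D{\left(T \right)} = \left(-4\right) 4 = -16$)
$E{\left(X \right)} = 6 - X$
$1569 - m{\left(E{\left(- \frac{5}{D{\left(1 \right)}} - \frac{5}{b} \right)} \right)} = 1569 - \frac{1}{-49 - \left(-6 - \frac{5}{6} + \frac{5}{16}\right)} = 1569 - \frac{1}{-49 + \left(6 - \left(\frac{5}{16} - \frac{5}{6}\right)\right)} = 1569 - \frac{1}{-49 + \left(6 - - \frac{25}{48}\right)} = 1569 - \frac{1}{-49 + \left(6 + \frac{25}{48}\right)} = 1569 - \frac{1}{-49 + \frac{313}{48}} = 1569 - \frac{1}{- \frac{2039}{48}} = 1569 - - \frac{48}{2039} = 1569 + \frac{48}{2039} = \frac{3199239}{2039}$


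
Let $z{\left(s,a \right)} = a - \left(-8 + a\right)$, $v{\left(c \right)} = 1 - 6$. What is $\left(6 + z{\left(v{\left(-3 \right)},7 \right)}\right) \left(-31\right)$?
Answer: $-434$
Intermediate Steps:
$v{\left(c \right)} = -5$ ($v{\left(c \right)} = 1 - 6 = -5$)
$z{\left(s,a \right)} = 8$
$\left(6 + z{\left(v{\left(-3 \right)},7 \right)}\right) \left(-31\right) = \left(6 + 8\right) \left(-31\right) = 14 \left(-31\right) = -434$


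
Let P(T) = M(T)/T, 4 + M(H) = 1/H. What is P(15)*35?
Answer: -413/45 ≈ -9.1778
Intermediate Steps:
M(H) = -4 + 1/H
P(T) = (-4 + 1/T)/T
P(15)*35 = ((1 - 4*15)/15**2)*35 = ((1 - 60)/225)*35 = ((1/225)*(-59))*35 = -59/225*35 = -413/45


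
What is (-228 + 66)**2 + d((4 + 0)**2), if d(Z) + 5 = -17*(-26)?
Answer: 26681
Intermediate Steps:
d(Z) = 437 (d(Z) = -5 - 17*(-26) = -5 + 442 = 437)
(-228 + 66)**2 + d((4 + 0)**2) = (-228 + 66)**2 + 437 = (-162)**2 + 437 = 26244 + 437 = 26681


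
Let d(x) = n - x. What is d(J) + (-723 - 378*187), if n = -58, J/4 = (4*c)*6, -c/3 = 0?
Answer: -71467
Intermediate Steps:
c = 0 (c = -3*0 = 0)
J = 0 (J = 4*((4*0)*6) = 4*(0*6) = 4*0 = 0)
d(x) = -58 - x
d(J) + (-723 - 378*187) = (-58 - 1*0) + (-723 - 378*187) = (-58 + 0) + (-723 - 70686) = -58 - 71409 = -71467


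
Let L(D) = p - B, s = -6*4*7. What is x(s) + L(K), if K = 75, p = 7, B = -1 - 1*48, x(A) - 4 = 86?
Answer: 146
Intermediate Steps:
s = -168 (s = -24*7 = -168)
x(A) = 90 (x(A) = 4 + 86 = 90)
B = -49 (B = -1 - 48 = -49)
L(D) = 56 (L(D) = 7 - 1*(-49) = 7 + 49 = 56)
x(s) + L(K) = 90 + 56 = 146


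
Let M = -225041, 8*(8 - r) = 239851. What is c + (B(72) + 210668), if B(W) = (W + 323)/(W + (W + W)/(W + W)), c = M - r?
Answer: 9113779/584 ≈ 15606.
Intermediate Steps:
r = -239787/8 (r = 8 - 1/8*239851 = 8 - 239851/8 = -239787/8 ≈ -29973.)
c = -1560541/8 (c = -225041 - 1*(-239787/8) = -225041 + 239787/8 = -1560541/8 ≈ -1.9507e+5)
B(W) = (323 + W)/(1 + W) (B(W) = (323 + W)/(W + (2*W)/((2*W))) = (323 + W)/(W + (2*W)*(1/(2*W))) = (323 + W)/(W + 1) = (323 + W)/(1 + W))
c + (B(72) + 210668) = -1560541/8 + ((323 + 72)/(1 + 72) + 210668) = -1560541/8 + (395/73 + 210668) = -1560541/8 + 15379159/73 = 9113779/584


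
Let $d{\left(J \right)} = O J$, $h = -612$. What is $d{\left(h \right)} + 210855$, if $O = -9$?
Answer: $216363$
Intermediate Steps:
$d{\left(J \right)} = - 9 J$
$d{\left(h \right)} + 210855 = \left(-9\right) \left(-612\right) + 210855 = 5508 + 210855 = 216363$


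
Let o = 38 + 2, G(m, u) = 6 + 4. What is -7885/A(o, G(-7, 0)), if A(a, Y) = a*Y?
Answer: -1577/80 ≈ -19.712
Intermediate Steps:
G(m, u) = 10
o = 40
A(a, Y) = Y*a
-7885/A(o, G(-7, 0)) = -7885/(10*40) = -7885/400 = -7885*1/400 = -1577/80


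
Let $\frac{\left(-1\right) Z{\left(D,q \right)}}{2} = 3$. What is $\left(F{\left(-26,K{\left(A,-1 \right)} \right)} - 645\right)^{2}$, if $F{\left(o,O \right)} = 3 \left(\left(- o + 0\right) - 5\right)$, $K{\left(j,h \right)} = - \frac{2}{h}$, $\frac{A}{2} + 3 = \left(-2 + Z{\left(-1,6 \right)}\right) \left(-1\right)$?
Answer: $338724$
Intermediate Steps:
$Z{\left(D,q \right)} = -6$ ($Z{\left(D,q \right)} = \left(-2\right) 3 = -6$)
$A = 10$ ($A = -6 + 2 \left(-2 - 6\right) \left(-1\right) = -6 + 2 \left(\left(-8\right) \left(-1\right)\right) = -6 + 2 \cdot 8 = -6 + 16 = 10$)
$F{\left(o,O \right)} = -15 - 3 o$ ($F{\left(o,O \right)} = 3 \left(- o - 5\right) = 3 \left(-5 - o\right) = -15 - 3 o$)
$\left(F{\left(-26,K{\left(A,-1 \right)} \right)} - 645\right)^{2} = \left(\left(-15 - -78\right) - 645\right)^{2} = \left(\left(-15 + 78\right) - 645\right)^{2} = \left(63 - 645\right)^{2} = \left(-582\right)^{2} = 338724$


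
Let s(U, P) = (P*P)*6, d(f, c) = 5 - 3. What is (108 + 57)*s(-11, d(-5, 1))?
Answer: 3960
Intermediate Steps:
d(f, c) = 2
s(U, P) = 6*P² (s(U, P) = P²*6 = 6*P²)
(108 + 57)*s(-11, d(-5, 1)) = (108 + 57)*(6*2²) = 165*(6*4) = 165*24 = 3960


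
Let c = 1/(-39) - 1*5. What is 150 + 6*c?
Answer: 1558/13 ≈ 119.85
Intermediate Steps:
c = -196/39 (c = 1*(-1/39) - 5 = -1/39 - 5 = -196/39 ≈ -5.0256)
150 + 6*c = 150 + 6*(-196/39) = 150 - 392/13 = 1558/13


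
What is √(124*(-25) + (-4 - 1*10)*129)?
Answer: I*√4906 ≈ 70.043*I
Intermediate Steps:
√(124*(-25) + (-4 - 1*10)*129) = √(-3100 + (-4 - 10)*129) = √(-3100 - 14*129) = √(-3100 - 1806) = √(-4906) = I*√4906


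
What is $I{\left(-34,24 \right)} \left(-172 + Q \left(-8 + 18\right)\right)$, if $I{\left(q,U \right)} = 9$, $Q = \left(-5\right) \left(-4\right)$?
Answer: $252$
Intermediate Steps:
$Q = 20$
$I{\left(-34,24 \right)} \left(-172 + Q \left(-8 + 18\right)\right) = 9 \left(-172 + 20 \left(-8 + 18\right)\right) = 9 \left(-172 + 20 \cdot 10\right) = 9 \left(-172 + 200\right) = 9 \cdot 28 = 252$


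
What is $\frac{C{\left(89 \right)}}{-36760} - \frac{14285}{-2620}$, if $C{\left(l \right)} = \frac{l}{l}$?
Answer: $\frac{26255699}{4815560} \approx 5.4523$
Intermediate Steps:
$C{\left(l \right)} = 1$
$\frac{C{\left(89 \right)}}{-36760} - \frac{14285}{-2620} = 1 \frac{1}{-36760} - \frac{14285}{-2620} = 1 \left(- \frac{1}{36760}\right) - - \frac{2857}{524} = - \frac{1}{36760} + \frac{2857}{524} = \frac{26255699}{4815560}$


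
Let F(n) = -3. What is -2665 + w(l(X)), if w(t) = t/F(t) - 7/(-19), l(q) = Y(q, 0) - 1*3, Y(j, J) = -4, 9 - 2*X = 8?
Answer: -151751/57 ≈ -2662.3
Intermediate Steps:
X = 1/2 (X = 9/2 - 1/2*8 = 9/2 - 4 = 1/2 ≈ 0.50000)
l(q) = -7 (l(q) = -4 - 1*3 = -4 - 3 = -7)
w(t) = 7/19 - t/3 (w(t) = t/(-3) - 7/(-19) = t*(-1/3) - 7*(-1/19) = -t/3 + 7/19 = 7/19 - t/3)
-2665 + w(l(X)) = -2665 + (7/19 - 1/3*(-7)) = -2665 + (7/19 + 7/3) = -2665 + 154/57 = -151751/57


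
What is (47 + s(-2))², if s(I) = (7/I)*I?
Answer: 2916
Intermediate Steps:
s(I) = 7
(47 + s(-2))² = (47 + 7)² = 54² = 2916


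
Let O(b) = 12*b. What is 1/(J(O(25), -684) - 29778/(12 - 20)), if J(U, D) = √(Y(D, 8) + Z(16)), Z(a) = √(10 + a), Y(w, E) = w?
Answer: 1/(14889/4 + I*√(684 - √26)) ≈ 0.00026864 - 1.88e-6*I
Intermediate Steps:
J(U, D) = √(D + √26) (J(U, D) = √(D + √(10 + 16)) = √(D + √26))
1/(J(O(25), -684) - 29778/(12 - 20)) = 1/(√(-684 + √26) - 29778/(12 - 20)) = 1/(√(-684 + √26) - 29778/(-8)) = 1/(√(-684 + √26) - ⅛*(-29778)) = 1/(√(-684 + √26) + 14889/4) = 1/(14889/4 + √(-684 + √26))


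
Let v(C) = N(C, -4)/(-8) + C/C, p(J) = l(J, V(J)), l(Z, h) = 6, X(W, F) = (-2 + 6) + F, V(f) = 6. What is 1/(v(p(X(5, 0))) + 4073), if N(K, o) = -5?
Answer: 8/32597 ≈ 0.00024542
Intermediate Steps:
X(W, F) = 4 + F
p(J) = 6
v(C) = 13/8 (v(C) = -5/(-8) + C/C = -5*(-1/8) + 1 = 5/8 + 1 = 13/8)
1/(v(p(X(5, 0))) + 4073) = 1/(13/8 + 4073) = 1/(32597/8) = 8/32597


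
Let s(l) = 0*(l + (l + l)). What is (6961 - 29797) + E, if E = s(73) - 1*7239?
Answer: -30075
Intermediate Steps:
s(l) = 0 (s(l) = 0*(l + 2*l) = 0*(3*l) = 0)
E = -7239 (E = 0 - 1*7239 = 0 - 7239 = -7239)
(6961 - 29797) + E = (6961 - 29797) - 7239 = -22836 - 7239 = -30075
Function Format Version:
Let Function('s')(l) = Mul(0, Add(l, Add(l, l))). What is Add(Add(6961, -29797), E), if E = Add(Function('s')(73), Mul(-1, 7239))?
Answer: -30075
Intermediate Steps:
Function('s')(l) = 0 (Function('s')(l) = Mul(0, Add(l, Mul(2, l))) = Mul(0, Mul(3, l)) = 0)
E = -7239 (E = Add(0, Mul(-1, 7239)) = Add(0, -7239) = -7239)
Add(Add(6961, -29797), E) = Add(Add(6961, -29797), -7239) = Add(-22836, -7239) = -30075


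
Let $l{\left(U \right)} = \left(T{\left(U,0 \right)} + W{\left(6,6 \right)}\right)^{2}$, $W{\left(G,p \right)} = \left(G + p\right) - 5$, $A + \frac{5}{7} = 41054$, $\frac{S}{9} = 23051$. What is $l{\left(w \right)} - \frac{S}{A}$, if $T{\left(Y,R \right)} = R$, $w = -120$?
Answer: $\frac{4209688}{95791} \approx 43.947$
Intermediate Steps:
$S = 207459$ ($S = 9 \cdot 23051 = 207459$)
$A = \frac{287373}{7}$ ($A = - \frac{5}{7} + 41054 = \frac{287373}{7} \approx 41053.0$)
$W{\left(G,p \right)} = -5 + G + p$
$l{\left(U \right)} = 49$ ($l{\left(U \right)} = \left(0 + \left(-5 + 6 + 6\right)\right)^{2} = \left(0 + 7\right)^{2} = 7^{2} = 49$)
$l{\left(w \right)} - \frac{S}{A} = 49 - \frac{207459}{\frac{287373}{7}} = 49 - 207459 \cdot \frac{7}{287373} = 49 - \frac{484071}{95791} = \frac{4209688}{95791}$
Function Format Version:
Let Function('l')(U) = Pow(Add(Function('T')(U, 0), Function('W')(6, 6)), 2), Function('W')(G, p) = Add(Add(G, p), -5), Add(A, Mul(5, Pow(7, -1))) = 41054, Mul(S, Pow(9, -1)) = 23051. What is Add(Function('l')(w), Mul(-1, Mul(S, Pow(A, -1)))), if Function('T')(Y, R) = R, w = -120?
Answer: Rational(4209688, 95791) ≈ 43.947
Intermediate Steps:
S = 207459 (S = Mul(9, 23051) = 207459)
A = Rational(287373, 7) (A = Add(Rational(-5, 7), 41054) = Rational(287373, 7) ≈ 41053.)
Function('W')(G, p) = Add(-5, G, p)
Function('l')(U) = 49 (Function('l')(U) = Pow(Add(0, Add(-5, 6, 6)), 2) = Pow(Add(0, 7), 2) = Pow(7, 2) = 49)
Add(Function('l')(w), Mul(-1, Mul(S, Pow(A, -1)))) = Add(49, Mul(-1, Mul(207459, Pow(Rational(287373, 7), -1)))) = Add(49, Mul(-1, Mul(207459, Rational(7, 287373)))) = Add(49, Mul(-1, Rational(484071, 95791))) = Add(49, Rational(-484071, 95791)) = Rational(4209688, 95791)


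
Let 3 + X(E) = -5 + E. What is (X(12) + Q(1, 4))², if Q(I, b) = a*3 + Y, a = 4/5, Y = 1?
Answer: 1369/25 ≈ 54.760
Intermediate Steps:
a = ⅘ (a = 4*(⅕) = ⅘ ≈ 0.80000)
X(E) = -8 + E (X(E) = -3 + (-5 + E) = -8 + E)
Q(I, b) = 17/5 (Q(I, b) = (⅘)*3 + 1 = 12/5 + 1 = 17/5)
(X(12) + Q(1, 4))² = ((-8 + 12) + 17/5)² = (4 + 17/5)² = (37/5)² = 1369/25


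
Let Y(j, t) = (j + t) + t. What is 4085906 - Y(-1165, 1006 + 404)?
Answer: 4084251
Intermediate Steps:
Y(j, t) = j + 2*t
4085906 - Y(-1165, 1006 + 404) = 4085906 - (-1165 + 2*(1006 + 404)) = 4085906 - (-1165 + 2*1410) = 4085906 - (-1165 + 2820) = 4085906 - 1*1655 = 4085906 - 1655 = 4084251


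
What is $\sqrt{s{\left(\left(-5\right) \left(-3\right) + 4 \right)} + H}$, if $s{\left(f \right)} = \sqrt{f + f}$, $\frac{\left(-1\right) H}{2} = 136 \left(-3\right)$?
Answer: $\sqrt{816 + \sqrt{38}} \approx 28.673$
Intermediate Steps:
$H = 816$ ($H = - 2 \cdot 136 \left(-3\right) = \left(-2\right) \left(-408\right) = 816$)
$s{\left(f \right)} = \sqrt{2} \sqrt{f}$ ($s{\left(f \right)} = \sqrt{2 f} = \sqrt{2} \sqrt{f}$)
$\sqrt{s{\left(\left(-5\right) \left(-3\right) + 4 \right)} + H} = \sqrt{\sqrt{2} \sqrt{\left(-5\right) \left(-3\right) + 4} + 816} = \sqrt{\sqrt{2} \sqrt{15 + 4} + 816} = \sqrt{\sqrt{2} \sqrt{19} + 816} = \sqrt{\sqrt{38} + 816} = \sqrt{816 + \sqrt{38}}$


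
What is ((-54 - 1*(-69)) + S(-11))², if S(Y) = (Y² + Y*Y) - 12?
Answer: 60025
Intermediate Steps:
S(Y) = -12 + 2*Y² (S(Y) = (Y² + Y²) - 12 = 2*Y² - 12 = -12 + 2*Y²)
((-54 - 1*(-69)) + S(-11))² = ((-54 - 1*(-69)) + (-12 + 2*(-11)²))² = ((-54 + 69) + (-12 + 2*121))² = (15 + (-12 + 242))² = (15 + 230)² = 245² = 60025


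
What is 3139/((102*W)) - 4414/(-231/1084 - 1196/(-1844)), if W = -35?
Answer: -1575064784479/155384250 ≈ -10137.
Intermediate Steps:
3139/((102*W)) - 4414/(-231/1084 - 1196/(-1844)) = 3139/((102*(-35))) - 4414/(-231/1084 - 1196/(-1844)) = 3139/(-3570) - 4414/(-231*1/1084 - 1196*(-1/1844)) = 3139*(-1/3570) - 4414/(-231/1084 + 299/461) = -3139/3570 - 4414/217625/499724 = -3139/3570 - 4414*499724/217625 = -3139/3570 - 2205781736/217625 = -1575064784479/155384250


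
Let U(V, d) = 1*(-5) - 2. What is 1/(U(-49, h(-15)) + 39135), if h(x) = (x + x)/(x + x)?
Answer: 1/39128 ≈ 2.5557e-5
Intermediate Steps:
h(x) = 1 (h(x) = (2*x)/((2*x)) = (2*x)*(1/(2*x)) = 1)
U(V, d) = -7 (U(V, d) = -5 - 2 = -7)
1/(U(-49, h(-15)) + 39135) = 1/(-7 + 39135) = 1/39128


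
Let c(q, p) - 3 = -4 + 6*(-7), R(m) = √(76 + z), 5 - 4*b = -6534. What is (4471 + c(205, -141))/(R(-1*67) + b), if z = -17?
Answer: 115818768/42757577 - 70848*√59/42757577 ≈ 2.6960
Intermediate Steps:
b = 6539/4 (b = 5/4 - ¼*(-6534) = 5/4 + 3267/2 = 6539/4 ≈ 1634.8)
R(m) = √59 (R(m) = √(76 - 17) = √59)
c(q, p) = -43 (c(q, p) = 3 + (-4 + 6*(-7)) = 3 + (-4 - 42) = 3 - 46 = -43)
(4471 + c(205, -141))/(R(-1*67) + b) = (4471 - 43)/(√59 + 6539/4) = 4428/(6539/4 + √59)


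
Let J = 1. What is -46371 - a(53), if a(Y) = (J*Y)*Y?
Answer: -49180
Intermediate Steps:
a(Y) = Y² (a(Y) = (1*Y)*Y = Y*Y = Y²)
-46371 - a(53) = -46371 - 1*53² = -46371 - 1*2809 = -46371 - 2809 = -49180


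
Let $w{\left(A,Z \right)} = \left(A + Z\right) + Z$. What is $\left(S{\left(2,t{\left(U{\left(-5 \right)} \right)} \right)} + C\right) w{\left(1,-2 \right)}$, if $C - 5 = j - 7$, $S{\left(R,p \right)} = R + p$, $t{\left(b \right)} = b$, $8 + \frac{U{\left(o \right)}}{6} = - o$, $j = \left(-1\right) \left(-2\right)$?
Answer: $48$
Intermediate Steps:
$j = 2$
$w{\left(A,Z \right)} = A + 2 Z$
$U{\left(o \right)} = -48 - 6 o$ ($U{\left(o \right)} = -48 + 6 \left(- o\right) = -48 - 6 o$)
$C = 0$ ($C = 5 + \left(2 - 7\right) = 5 - 5 = 0$)
$\left(S{\left(2,t{\left(U{\left(-5 \right)} \right)} \right)} + C\right) w{\left(1,-2 \right)} = \left(\left(2 - 18\right) + 0\right) \left(1 + 2 \left(-2\right)\right) = \left(\left(2 + \left(-48 + 30\right)\right) + 0\right) \left(1 - 4\right) = \left(\left(2 - 18\right) + 0\right) \left(-3\right) = \left(-16 + 0\right) \left(-3\right) = \left(-16\right) \left(-3\right) = 48$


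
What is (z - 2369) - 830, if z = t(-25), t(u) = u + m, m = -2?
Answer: -3226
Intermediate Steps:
t(u) = -2 + u (t(u) = u - 2 = -2 + u)
z = -27 (z = -2 - 25 = -27)
(z - 2369) - 830 = (-27 - 2369) - 830 = -2396 - 830 = -3226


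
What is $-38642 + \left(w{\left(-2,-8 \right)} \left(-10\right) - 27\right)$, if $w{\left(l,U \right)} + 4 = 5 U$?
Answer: $-38229$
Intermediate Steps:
$w{\left(l,U \right)} = -4 + 5 U$
$-38642 + \left(w{\left(-2,-8 \right)} \left(-10\right) - 27\right) = -38642 - \left(27 - \left(-4 + 5 \left(-8\right)\right) \left(-10\right)\right) = -38642 - \left(27 - \left(-4 - 40\right) \left(-10\right)\right) = -38642 - -413 = -38642 + \left(440 - 27\right) = -38642 + 413 = -38229$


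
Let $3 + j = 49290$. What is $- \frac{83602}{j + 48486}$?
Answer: $- \frac{83602}{97773} \approx -0.85506$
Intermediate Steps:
$j = 49287$ ($j = -3 + 49290 = 49287$)
$- \frac{83602}{j + 48486} = - \frac{83602}{49287 + 48486} = - \frac{83602}{97773}$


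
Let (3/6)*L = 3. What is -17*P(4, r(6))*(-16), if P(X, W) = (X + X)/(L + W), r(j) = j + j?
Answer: 1088/9 ≈ 120.89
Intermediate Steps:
L = 6 (L = 2*3 = 6)
r(j) = 2*j
P(X, W) = 2*X/(6 + W) (P(X, W) = (X + X)/(6 + W) = (2*X)/(6 + W) = 2*X/(6 + W))
-17*P(4, r(6))*(-16) = -34*4/(6 + 2*6)*(-16) = -34*4/(6 + 12)*(-16) = -34*4/18*(-16) = -17*4/9*(-16) = -68/9*(-16) = 1088/9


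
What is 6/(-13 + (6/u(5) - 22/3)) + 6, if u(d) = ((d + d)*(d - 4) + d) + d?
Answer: 3426/601 ≈ 5.7005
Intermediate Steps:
u(d) = 2*d + 2*d*(-4 + d) (u(d) = ((2*d)*(-4 + d) + d) + d = (2*d*(-4 + d) + d) + d = (d + 2*d*(-4 + d)) + d = 2*d + 2*d*(-4 + d))
6/(-13 + (6/u(5) - 22/3)) + 6 = 6/(-13 + (6/((2*5*(-3 + 5))) - 22/3)) + 6 = 6/(-13 + (6/((2*5*2)) - 22*⅓)) + 6 = 6/(-13 + (6/20 - 22/3)) + 6 = 6/(-13 + (6*(1/20) - 22/3)) + 6 = 6/(-13 + (3/10 - 22/3)) + 6 = 6/(-13 - 211/30) + 6 = 6/(-601/30) + 6 = 6*(-30/601) + 6 = -180/601 + 6 = 3426/601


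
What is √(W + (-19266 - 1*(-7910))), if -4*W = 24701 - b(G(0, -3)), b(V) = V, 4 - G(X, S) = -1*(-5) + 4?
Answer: I*√70130/2 ≈ 132.41*I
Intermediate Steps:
G(X, S) = -5 (G(X, S) = 4 - (-1*(-5) + 4) = 4 - (5 + 4) = 4 - 1*9 = 4 - 9 = -5)
W = -12353/2 (W = -(24701 - 1*(-5))/4 = -(24701 + 5)/4 = -¼*24706 = -12353/2 ≈ -6176.5)
√(W + (-19266 - 1*(-7910))) = √(-12353/2 + (-19266 - 1*(-7910))) = √(-12353/2 + (-19266 + 7910)) = √(-12353/2 - 11356) = √(-35065/2) = I*√70130/2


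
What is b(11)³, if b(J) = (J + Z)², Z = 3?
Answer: 7529536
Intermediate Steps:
b(J) = (3 + J)² (b(J) = (J + 3)² = (3 + J)²)
b(11)³ = ((3 + 11)²)³ = (14²)³ = 196³ = 7529536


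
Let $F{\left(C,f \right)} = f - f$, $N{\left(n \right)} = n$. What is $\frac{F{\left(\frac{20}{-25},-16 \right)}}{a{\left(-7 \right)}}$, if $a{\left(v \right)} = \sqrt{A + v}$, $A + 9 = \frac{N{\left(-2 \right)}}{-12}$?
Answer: $0$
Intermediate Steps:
$F{\left(C,f \right)} = 0$
$A = - \frac{53}{6}$ ($A = -9 - \frac{2}{-12} = -9 - - \frac{1}{6} = -9 + \frac{1}{6} = - \frac{53}{6} \approx -8.8333$)
$a{\left(v \right)} = \sqrt{- \frac{53}{6} + v}$
$\frac{F{\left(\frac{20}{-25},-16 \right)}}{a{\left(-7 \right)}} = \frac{0}{\frac{1}{6} \sqrt{-318 + 36 \left(-7\right)}} = \frac{0}{\frac{1}{6} \sqrt{-318 - 252}} = \frac{0}{\frac{1}{6} \sqrt{-570}} = \frac{0}{\frac{1}{6} i \sqrt{570}} = 0 \left(- \frac{i \sqrt{570}}{95}\right) = 0$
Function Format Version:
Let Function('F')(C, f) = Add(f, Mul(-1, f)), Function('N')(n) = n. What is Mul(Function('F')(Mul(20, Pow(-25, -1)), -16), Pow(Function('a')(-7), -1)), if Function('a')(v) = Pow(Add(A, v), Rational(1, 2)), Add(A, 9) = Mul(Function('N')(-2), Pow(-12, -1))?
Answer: 0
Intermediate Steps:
Function('F')(C, f) = 0
A = Rational(-53, 6) (A = Add(-9, Mul(-2, Pow(-12, -1))) = Add(-9, Mul(-2, Rational(-1, 12))) = Add(-9, Rational(1, 6)) = Rational(-53, 6) ≈ -8.8333)
Function('a')(v) = Pow(Add(Rational(-53, 6), v), Rational(1, 2))
Mul(Function('F')(Mul(20, Pow(-25, -1)), -16), Pow(Function('a')(-7), -1)) = Mul(0, Pow(Mul(Rational(1, 6), Pow(Add(-318, Mul(36, -7)), Rational(1, 2))), -1)) = Mul(0, Pow(Mul(Rational(1, 6), Pow(Add(-318, -252), Rational(1, 2))), -1)) = Mul(0, Pow(Mul(Rational(1, 6), Pow(-570, Rational(1, 2))), -1)) = Mul(0, Pow(Mul(Rational(1, 6), Mul(I, Pow(570, Rational(1, 2)))), -1)) = Mul(0, Pow(Mul(Rational(1, 6), I, Pow(570, Rational(1, 2))), -1)) = Mul(0, Mul(Rational(-1, 95), I, Pow(570, Rational(1, 2)))) = 0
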